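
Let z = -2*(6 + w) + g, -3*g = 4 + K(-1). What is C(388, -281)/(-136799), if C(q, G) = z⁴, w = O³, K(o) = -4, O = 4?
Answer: -384160000/136799 ≈ -2808.2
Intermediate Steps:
w = 64 (w = 4³ = 64)
g = 0 (g = -(4 - 4)/3 = -⅓*0 = 0)
z = -140 (z = -2*(6 + 64) + 0 = -2*70 + 0 = -140 + 0 = -140)
C(q, G) = 384160000 (C(q, G) = (-140)⁴ = 384160000)
C(388, -281)/(-136799) = 384160000/(-136799) = 384160000*(-1/136799) = -384160000/136799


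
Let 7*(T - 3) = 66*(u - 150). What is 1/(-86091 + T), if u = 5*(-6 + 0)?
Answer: -7/614496 ≈ -1.1391e-5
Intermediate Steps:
u = -30 (u = 5*(-6) = -30)
T = -11859/7 (T = 3 + (66*(-30 - 150))/7 = 3 + (66*(-180))/7 = 3 + (1/7)*(-11880) = 3 - 11880/7 = -11859/7 ≈ -1694.1)
1/(-86091 + T) = 1/(-86091 - 11859/7) = 1/(-614496/7) = -7/614496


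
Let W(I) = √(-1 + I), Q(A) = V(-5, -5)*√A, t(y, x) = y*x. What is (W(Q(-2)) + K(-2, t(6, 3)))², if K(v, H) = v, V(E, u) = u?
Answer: (2 - √(-1 - 5*I*√2))² ≈ -4.0094 + 0.99934*I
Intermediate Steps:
t(y, x) = x*y
Q(A) = -5*√A
(W(Q(-2)) + K(-2, t(6, 3)))² = (√(-1 - 5*I*√2) - 2)² = (-2 + √(-1 - 5*I*√2))²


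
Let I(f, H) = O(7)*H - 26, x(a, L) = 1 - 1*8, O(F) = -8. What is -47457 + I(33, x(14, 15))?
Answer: -47427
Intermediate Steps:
x(a, L) = -7 (x(a, L) = 1 - 8 = -7)
I(f, H) = -26 - 8*H (I(f, H) = -8*H - 26 = -26 - 8*H)
-47457 + I(33, x(14, 15)) = -47457 + (-26 - 8*(-7)) = -47457 + (-26 + 56) = -47457 + 30 = -47427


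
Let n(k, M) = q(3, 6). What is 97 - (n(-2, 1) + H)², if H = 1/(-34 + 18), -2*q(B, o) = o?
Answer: 22431/256 ≈ 87.621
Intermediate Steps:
q(B, o) = -o/2
n(k, M) = -3 (n(k, M) = -½*6 = -3)
H = -1/16 (H = 1/(-16) = -1/16 ≈ -0.062500)
97 - (n(-2, 1) + H)² = 97 - (-3 - 1/16)² = 97 - (-49/16)² = 97 - 1*2401/256 = 97 - 2401/256 = 22431/256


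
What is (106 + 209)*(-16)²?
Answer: 80640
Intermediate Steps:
(106 + 209)*(-16)² = 315*256 = 80640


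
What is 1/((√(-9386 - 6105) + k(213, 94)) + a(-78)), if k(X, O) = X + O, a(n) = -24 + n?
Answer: 205/57516 - I*√15491/57516 ≈ 0.0035642 - 0.002164*I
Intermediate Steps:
k(X, O) = O + X
1/((√(-9386 - 6105) + k(213, 94)) + a(-78)) = 1/((√(-9386 - 6105) + (94 + 213)) + (-24 - 78)) = 1/((√(-15491) + 307) - 102) = 1/((I*√15491 + 307) - 102) = 1/((307 + I*√15491) - 102) = 1/(205 + I*√15491)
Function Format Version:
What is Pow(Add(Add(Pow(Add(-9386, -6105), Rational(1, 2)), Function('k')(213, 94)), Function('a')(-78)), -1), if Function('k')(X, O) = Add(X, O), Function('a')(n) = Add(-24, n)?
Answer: Add(Rational(205, 57516), Mul(Rational(-1, 57516), I, Pow(15491, Rational(1, 2)))) ≈ Add(0.0035642, Mul(-0.0021640, I))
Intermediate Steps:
Function('k')(X, O) = Add(O, X)
Pow(Add(Add(Pow(Add(-9386, -6105), Rational(1, 2)), Function('k')(213, 94)), Function('a')(-78)), -1) = Pow(Add(Add(Pow(Add(-9386, -6105), Rational(1, 2)), Add(94, 213)), Add(-24, -78)), -1) = Pow(Add(Add(Pow(-15491, Rational(1, 2)), 307), -102), -1) = Pow(Add(Add(Mul(I, Pow(15491, Rational(1, 2))), 307), -102), -1) = Pow(Add(Add(307, Mul(I, Pow(15491, Rational(1, 2)))), -102), -1) = Pow(Add(205, Mul(I, Pow(15491, Rational(1, 2)))), -1)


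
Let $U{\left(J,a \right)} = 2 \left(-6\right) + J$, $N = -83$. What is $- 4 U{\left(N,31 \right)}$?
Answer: $380$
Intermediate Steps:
$U{\left(J,a \right)} = -12 + J$
$- 4 U{\left(N,31 \right)} = - 4 \left(-12 - 83\right) = \left(-4\right) \left(-95\right) = 380$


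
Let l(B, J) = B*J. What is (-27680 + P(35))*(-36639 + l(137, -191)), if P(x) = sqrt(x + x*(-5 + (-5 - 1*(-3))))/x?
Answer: 1738470080 - 62806*I*sqrt(210)/35 ≈ 1.7385e+9 - 26004.0*I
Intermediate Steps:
P(x) = sqrt(6)*sqrt(-x)/x (P(x) = sqrt(x + x*(-5 + (-5 + 3)))/x = sqrt(x + x*(-5 - 2))/x = sqrt(x + x*(-7))/x = sqrt(x - 7*x)/x = sqrt(-6*x)/x = (sqrt(6)*sqrt(-x))/x = sqrt(6)*sqrt(-x)/x)
(-27680 + P(35))*(-36639 + l(137, -191)) = (-27680 - sqrt(6)/sqrt(-1*35))*(-36639 + 137*(-191)) = (-27680 - sqrt(6)/sqrt(-35))*(-36639 - 26167) = (-27680 - sqrt(6)*(-I*sqrt(35)/35))*(-62806) = (-27680 + I*sqrt(210)/35)*(-62806) = 1738470080 - 62806*I*sqrt(210)/35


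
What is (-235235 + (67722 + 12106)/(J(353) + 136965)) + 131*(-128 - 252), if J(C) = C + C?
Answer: -39238220237/137671 ≈ -2.8501e+5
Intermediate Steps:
J(C) = 2*C
(-235235 + (67722 + 12106)/(J(353) + 136965)) + 131*(-128 - 252) = (-235235 + (67722 + 12106)/(2*353 + 136965)) + 131*(-128 - 252) = (-235235 + 79828/(706 + 136965)) + 131*(-380) = (-235235 + 79828/137671) - 49780 = -32384957857/137671 - 49780 = -39238220237/137671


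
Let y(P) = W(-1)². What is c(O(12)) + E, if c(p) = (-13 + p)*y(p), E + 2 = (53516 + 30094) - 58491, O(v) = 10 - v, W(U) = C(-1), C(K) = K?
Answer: 25102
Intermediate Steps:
W(U) = -1
y(P) = 1 (y(P) = (-1)² = 1)
E = 25117 (E = -2 + ((53516 + 30094) - 58491) = -2 + (83610 - 58491) = -2 + 25119 = 25117)
c(p) = -13 + p (c(p) = (-13 + p)*1 = -13 + p)
c(O(12)) + E = (-13 + (10 - 1*12)) + 25117 = (-13 + (10 - 12)) + 25117 = (-13 - 2) + 25117 = -15 + 25117 = 25102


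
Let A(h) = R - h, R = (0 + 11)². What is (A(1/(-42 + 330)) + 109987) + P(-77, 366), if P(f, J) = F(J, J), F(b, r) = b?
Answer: 31816511/288 ≈ 1.1047e+5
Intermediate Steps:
P(f, J) = J
R = 121 (R = 11² = 121)
A(h) = 121 - h
(A(1/(-42 + 330)) + 109987) + P(-77, 366) = ((121 - 1/(-42 + 330)) + 109987) + 366 = ((121 - 1/288) + 109987) + 366 = (34847/288 + 109987) + 366 = 31711103/288 + 366 = 31816511/288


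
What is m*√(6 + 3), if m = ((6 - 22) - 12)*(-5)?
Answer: 420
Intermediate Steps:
m = 140 (m = (-16 - 12)*(-5) = -28*(-5) = 140)
m*√(6 + 3) = 140*√(6 + 3) = 140*√9 = 140*3 = 420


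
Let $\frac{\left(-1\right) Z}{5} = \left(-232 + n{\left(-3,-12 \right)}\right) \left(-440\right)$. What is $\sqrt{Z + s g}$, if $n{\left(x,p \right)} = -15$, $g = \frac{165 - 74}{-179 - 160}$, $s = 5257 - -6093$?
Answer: $\frac{5 i \sqrt{2511928302}}{339} \approx 739.22 i$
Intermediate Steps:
$s = 11350$ ($s = 5257 + 6093 = 11350$)
$g = - \frac{91}{339}$ ($g = \frac{91}{-339} = 91 \left(- \frac{1}{339}\right) = - \frac{91}{339} \approx -0.26844$)
$Z = -543400$ ($Z = - 5 \left(-232 - 15\right) \left(-440\right) = - 5 \left(\left(-247\right) \left(-440\right)\right) = \left(-5\right) 108680 = -543400$)
$\sqrt{Z + s g} = \sqrt{-543400 + 11350 \left(- \frac{91}{339}\right)} = \sqrt{-543400 - \frac{1032850}{339}} = \sqrt{- \frac{185245450}{339}} = \frac{5 i \sqrt{2511928302}}{339}$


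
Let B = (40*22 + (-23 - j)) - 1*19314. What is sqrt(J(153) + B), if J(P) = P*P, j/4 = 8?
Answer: 2*sqrt(1230) ≈ 70.143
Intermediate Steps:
j = 32 (j = 4*8 = 32)
J(P) = P**2
B = -18489 (B = (40*22 + (-23 - 1*32)) - 1*19314 = (880 + (-23 - 32)) - 19314 = (880 - 55) - 19314 = 825 - 19314 = -18489)
sqrt(J(153) + B) = sqrt(153**2 - 18489) = sqrt(23409 - 18489) = sqrt(4920) = 2*sqrt(1230)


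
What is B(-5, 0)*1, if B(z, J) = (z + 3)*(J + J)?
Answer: 0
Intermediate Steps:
B(z, J) = 2*J*(3 + z) (B(z, J) = (3 + z)*(2*J) = 2*J*(3 + z))
B(-5, 0)*1 = (2*0*(3 - 5))*1 = (2*0*(-2))*1 = 0*1 = 0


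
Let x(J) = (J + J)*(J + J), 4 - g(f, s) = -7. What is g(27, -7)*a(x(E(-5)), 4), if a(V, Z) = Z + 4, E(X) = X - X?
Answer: 88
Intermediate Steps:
E(X) = 0
g(f, s) = 11 (g(f, s) = 4 - 1*(-7) = 4 + 7 = 11)
x(J) = 4*J**2 (x(J) = (2*J)*(2*J) = 4*J**2)
a(V, Z) = 4 + Z
g(27, -7)*a(x(E(-5)), 4) = 11*(4 + 4) = 11*8 = 88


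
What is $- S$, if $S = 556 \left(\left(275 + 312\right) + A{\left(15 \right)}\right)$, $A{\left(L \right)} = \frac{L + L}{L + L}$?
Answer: $-326928$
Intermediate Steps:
$A{\left(L \right)} = 1$ ($A{\left(L \right)} = \frac{2 L}{2 L} = 2 L \frac{1}{2 L} = 1$)
$S = 326928$ ($S = 556 \left(\left(275 + 312\right) + 1\right) = 556 \left(587 + 1\right) = 556 \cdot 588 = 326928$)
$- S = \left(-1\right) 326928 = -326928$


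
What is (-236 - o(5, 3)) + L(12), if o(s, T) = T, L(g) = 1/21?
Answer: -5018/21 ≈ -238.95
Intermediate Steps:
L(g) = 1/21
(-236 - o(5, 3)) + L(12) = (-236 - 1*3) + 1/21 = (-236 - 3) + 1/21 = -239 + 1/21 = -5018/21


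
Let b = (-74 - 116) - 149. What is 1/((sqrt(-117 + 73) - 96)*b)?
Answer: 8/261595 + I*sqrt(11)/1569570 ≈ 3.0582e-5 + 2.1131e-6*I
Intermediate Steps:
b = -339 (b = -190 - 149 = -339)
1/((sqrt(-117 + 73) - 96)*b) = 1/((sqrt(-117 + 73) - 96)*(-339)) = 1/((sqrt(-44) - 96)*(-339)) = 1/((2*I*sqrt(11) - 96)*(-339)) = 1/((-96 + 2*I*sqrt(11))*(-339)) = 1/(32544 - 678*I*sqrt(11))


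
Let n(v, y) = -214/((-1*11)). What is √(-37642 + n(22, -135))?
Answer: 34*I*√3938/11 ≈ 193.97*I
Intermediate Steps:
n(v, y) = 214/11 (n(v, y) = -214/(-11) = -214*(-1/11) = 214/11)
√(-37642 + n(22, -135)) = √(-37642 + 214/11) = √(-413848/11) = 34*I*√3938/11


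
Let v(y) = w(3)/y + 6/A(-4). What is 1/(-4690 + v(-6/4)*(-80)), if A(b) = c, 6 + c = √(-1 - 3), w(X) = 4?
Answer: -19821/87307490 - 54*I/43653745 ≈ -0.00022703 - 1.237e-6*I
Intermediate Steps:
c = -6 + 2*I (c = -6 + √(-1 - 3) = -6 + √(-4) = -6 + 2*I ≈ -6.0 + 2.0*I)
A(b) = -6 + 2*I
v(y) = 4/y + 3*(-6 - 2*I)/20 (v(y) = 4/y + 6/(-6 + 2*I) = 4/y + 6*((-6 - 2*I)/40) = 4/y + 3*(-6 - 2*I)/20)
1/(-4690 + v(-6/4)*(-80)) = 1/(-4690 + ((40 - 3*(-6/4)*(3 + I))/(10*((-6/4))))*(-80)) = 1/(-4690 + ((40 - 3*(-6*¼)*(3 + I))/(10*((-6*¼))))*(-80)) = 1/(-4690 + ((40 - 3*(-3/2)*(3 + I))/(10*(-3/2)))*(-80)) = 1/(-4690 + ((⅒)*(-⅔)*(40 + (27/2 + 9*I/2)))*(-80)) = 1/(-4690 + ((⅒)*(-⅔)*(107/2 + 9*I/2))*(-80)) = 1/(-4690 + (-107/30 - 3*I/10)*(-80)) = 1/(-4690 + (856/3 + 24*I)) = 1/(-13214/3 + 24*I) = 9*(-13214/3 - 24*I)/174614980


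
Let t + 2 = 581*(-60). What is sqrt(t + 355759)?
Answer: sqrt(320897) ≈ 566.48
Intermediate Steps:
t = -34862 (t = -2 + 581*(-60) = -2 - 34860 = -34862)
sqrt(t + 355759) = sqrt(-34862 + 355759) = sqrt(320897)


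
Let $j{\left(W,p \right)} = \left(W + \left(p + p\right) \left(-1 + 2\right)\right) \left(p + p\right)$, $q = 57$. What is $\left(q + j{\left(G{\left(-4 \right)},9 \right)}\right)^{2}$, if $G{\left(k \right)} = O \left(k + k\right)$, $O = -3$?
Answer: $660969$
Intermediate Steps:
$G{\left(k \right)} = - 6 k$ ($G{\left(k \right)} = - 3 \left(k + k\right) = - 3 \cdot 2 k = - 6 k$)
$j{\left(W,p \right)} = 2 p \left(W + 2 p\right)$ ($j{\left(W,p \right)} = \left(W + 2 p 1\right) 2 p = \left(W + 2 p\right) 2 p = 2 p \left(W + 2 p\right)$)
$\left(q + j{\left(G{\left(-4 \right)},9 \right)}\right)^{2} = \left(57 + 2 \cdot 9 \left(\left(-6\right) \left(-4\right) + 2 \cdot 9\right)\right)^{2} = \left(57 + 2 \cdot 9 \left(24 + 18\right)\right)^{2} = \left(57 + 2 \cdot 9 \cdot 42\right)^{2} = \left(57 + 756\right)^{2} = 813^{2} = 660969$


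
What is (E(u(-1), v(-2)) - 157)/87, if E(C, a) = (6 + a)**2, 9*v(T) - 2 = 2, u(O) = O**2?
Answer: -9353/7047 ≈ -1.3272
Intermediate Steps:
v(T) = 4/9 (v(T) = 2/9 + (1/9)*2 = 2/9 + 2/9 = 4/9)
(E(u(-1), v(-2)) - 157)/87 = ((6 + 4/9)**2 - 157)/87 = ((58/9)**2 - 157)*(1/87) = (3364/81 - 157)*(1/87) = -9353/81*1/87 = -9353/7047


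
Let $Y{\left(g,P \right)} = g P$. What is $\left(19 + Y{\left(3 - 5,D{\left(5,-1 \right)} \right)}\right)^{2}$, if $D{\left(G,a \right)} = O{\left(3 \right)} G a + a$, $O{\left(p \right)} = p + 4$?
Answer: $8281$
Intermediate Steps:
$O{\left(p \right)} = 4 + p$
$D{\left(G,a \right)} = a + 7 G a$ ($D{\left(G,a \right)} = \left(4 + 3\right) G a + a = 7 G a + a = a + 7 G a$)
$Y{\left(g,P \right)} = P g$
$\left(19 + Y{\left(3 - 5,D{\left(5,-1 \right)} \right)}\right)^{2} = \left(19 + - (1 + 7 \cdot 5) \left(3 - 5\right)\right)^{2} = \left(19 + - (1 + 35) \left(-2\right)\right)^{2} = \left(19 + \left(-1\right) 36 \left(-2\right)\right)^{2} = \left(19 - -72\right)^{2} = \left(19 + 72\right)^{2} = 91^{2} = 8281$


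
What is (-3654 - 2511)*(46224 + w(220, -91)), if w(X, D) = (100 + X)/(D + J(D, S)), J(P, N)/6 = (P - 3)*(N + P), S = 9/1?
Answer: -13153406573520/46157 ≈ -2.8497e+8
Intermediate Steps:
S = 9 (S = 9*1 = 9)
J(P, N) = 6*(-3 + P)*(N + P) (J(P, N) = 6*((P - 3)*(N + P)) = 6*((-3 + P)*(N + P)) = 6*(-3 + P)*(N + P))
w(X, D) = (100 + X)/(-162 + 6*D² + 37*D) (w(X, D) = (100 + X)/(D + (-18*9 - 18*D + 6*D² + 6*9*D)) = (100 + X)/(D + (-162 - 18*D + 6*D² + 54*D)) = (100 + X)/(D + (-162 + 6*D² + 36*D)) = (100 + X)/(-162 + 6*D² + 37*D))
(-3654 - 2511)*(46224 + w(220, -91)) = (-3654 - 2511)*(46224 + (100 + 220)/(-162 + 6*(-91)² + 37*(-91))) = -6165*(46224 + 320/(-162 + 6*8281 - 3367)) = -6165*(46224 + 320/(-162 + 49686 - 3367)) = -6165*(46224 + 320/46157) = -6165*2133561488/46157 = -13153406573520/46157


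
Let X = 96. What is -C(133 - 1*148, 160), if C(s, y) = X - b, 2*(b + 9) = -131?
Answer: -341/2 ≈ -170.50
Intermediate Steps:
b = -149/2 (b = -9 + (½)*(-131) = -9 - 131/2 = -149/2 ≈ -74.500)
C(s, y) = 341/2 (C(s, y) = 96 - 1*(-149/2) = 96 + 149/2 = 341/2)
-C(133 - 1*148, 160) = -1*341/2 = -341/2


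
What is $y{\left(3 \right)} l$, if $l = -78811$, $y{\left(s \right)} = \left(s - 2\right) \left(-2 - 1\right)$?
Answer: $236433$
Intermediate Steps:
$y{\left(s \right)} = 6 - 3 s$ ($y{\left(s \right)} = \left(-2 + s\right) \left(-3\right) = 6 - 3 s$)
$y{\left(3 \right)} l = \left(6 - 9\right) \left(-78811\right) = \left(-3\right) \left(-78811\right) = 236433$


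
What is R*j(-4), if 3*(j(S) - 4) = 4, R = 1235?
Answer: 19760/3 ≈ 6586.7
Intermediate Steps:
j(S) = 16/3 (j(S) = 4 + (⅓)*4 = 4 + 4/3 = 16/3)
R*j(-4) = 1235*(16/3) = 19760/3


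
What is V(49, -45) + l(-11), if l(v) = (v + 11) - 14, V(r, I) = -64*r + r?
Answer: -3101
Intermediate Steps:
V(r, I) = -63*r
l(v) = -3 + v (l(v) = (11 + v) - 14 = -3 + v)
V(49, -45) + l(-11) = -63*49 + (-3 - 11) = -3087 - 14 = -3101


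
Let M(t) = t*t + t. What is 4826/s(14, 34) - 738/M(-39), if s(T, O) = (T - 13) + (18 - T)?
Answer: 1191407/1235 ≈ 964.70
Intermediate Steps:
s(T, O) = 5 (s(T, O) = (-13 + T) + (18 - T) = 5)
M(t) = t + t**2 (M(t) = t**2 + t = t + t**2)
4826/s(14, 34) - 738/M(-39) = 4826/5 - 738*(-1/(39*(1 - 39))) = 4826*(1/5) - 738/((-39*(-38))) = 4826/5 - 738/1482 = 4826/5 - 738*1/1482 = 4826/5 - 123/247 = 1191407/1235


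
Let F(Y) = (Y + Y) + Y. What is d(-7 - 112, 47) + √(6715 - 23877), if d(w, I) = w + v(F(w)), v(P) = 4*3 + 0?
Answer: -107 + I*√17162 ≈ -107.0 + 131.0*I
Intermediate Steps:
F(Y) = 3*Y (F(Y) = 2*Y + Y = 3*Y)
v(P) = 12 (v(P) = 12 + 0 = 12)
d(w, I) = 12 + w (d(w, I) = w + 12 = 12 + w)
d(-7 - 112, 47) + √(6715 - 23877) = (12 + (-7 - 112)) + √(6715 - 23877) = (12 - 119) + √(-17162) = -107 + I*√17162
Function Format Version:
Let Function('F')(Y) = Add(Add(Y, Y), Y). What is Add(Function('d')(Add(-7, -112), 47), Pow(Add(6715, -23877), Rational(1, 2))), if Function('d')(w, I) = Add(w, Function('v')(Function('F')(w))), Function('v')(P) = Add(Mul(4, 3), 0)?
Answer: Add(-107, Mul(I, Pow(17162, Rational(1, 2)))) ≈ Add(-107.00, Mul(131.00, I))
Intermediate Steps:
Function('F')(Y) = Mul(3, Y) (Function('F')(Y) = Add(Mul(2, Y), Y) = Mul(3, Y))
Function('v')(P) = 12 (Function('v')(P) = Add(12, 0) = 12)
Function('d')(w, I) = Add(12, w) (Function('d')(w, I) = Add(w, 12) = Add(12, w))
Add(Function('d')(Add(-7, -112), 47), Pow(Add(6715, -23877), Rational(1, 2))) = Add(Add(12, Add(-7, -112)), Pow(Add(6715, -23877), Rational(1, 2))) = Add(Add(12, -119), Pow(-17162, Rational(1, 2))) = Add(-107, Mul(I, Pow(17162, Rational(1, 2))))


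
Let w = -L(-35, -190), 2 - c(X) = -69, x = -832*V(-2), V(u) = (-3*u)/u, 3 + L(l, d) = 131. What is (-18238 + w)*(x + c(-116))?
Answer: -47145522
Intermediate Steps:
L(l, d) = 128 (L(l, d) = -3 + 131 = 128)
V(u) = -3
x = 2496 (x = -832*(-3) = 2496)
c(X) = 71 (c(X) = 2 - 1*(-69) = 2 + 69 = 71)
w = -128 (w = -1*128 = -128)
(-18238 + w)*(x + c(-116)) = (-18238 - 128)*(2496 + 71) = -18366*2567 = -47145522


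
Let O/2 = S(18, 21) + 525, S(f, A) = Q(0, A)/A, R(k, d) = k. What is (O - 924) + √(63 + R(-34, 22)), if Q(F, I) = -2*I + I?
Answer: 124 + √29 ≈ 129.39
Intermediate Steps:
Q(F, I) = -I
S(f, A) = -1 (S(f, A) = (-A)/A = -1)
O = 1048 (O = 2*(-1 + 525) = 2*524 = 1048)
(O - 924) + √(63 + R(-34, 22)) = (1048 - 924) + √(63 - 34) = 124 + √29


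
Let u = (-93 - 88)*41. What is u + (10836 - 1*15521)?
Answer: -12106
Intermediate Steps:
u = -7421 (u = -181*41 = -7421)
u + (10836 - 1*15521) = -7421 + (10836 - 1*15521) = -7421 + (10836 - 15521) = -7421 - 4685 = -12106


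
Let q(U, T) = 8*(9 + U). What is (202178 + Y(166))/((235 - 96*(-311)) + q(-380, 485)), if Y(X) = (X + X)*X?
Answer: 257290/27123 ≈ 9.4860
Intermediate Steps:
Y(X) = 2*X**2 (Y(X) = (2*X)*X = 2*X**2)
q(U, T) = 72 + 8*U
(202178 + Y(166))/((235 - 96*(-311)) + q(-380, 485)) = (202178 + 2*166**2)/((235 - 96*(-311)) + (72 + 8*(-380))) = (202178 + 2*27556)/((235 + 29856) + (72 - 3040)) = (202178 + 55112)/(30091 - 2968) = 257290/27123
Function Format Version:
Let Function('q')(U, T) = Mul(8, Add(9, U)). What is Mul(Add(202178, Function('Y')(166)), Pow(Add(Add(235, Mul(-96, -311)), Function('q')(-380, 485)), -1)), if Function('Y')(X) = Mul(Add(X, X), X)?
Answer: Rational(257290, 27123) ≈ 9.4860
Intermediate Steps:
Function('Y')(X) = Mul(2, Pow(X, 2)) (Function('Y')(X) = Mul(Mul(2, X), X) = Mul(2, Pow(X, 2)))
Function('q')(U, T) = Add(72, Mul(8, U))
Mul(Add(202178, Function('Y')(166)), Pow(Add(Add(235, Mul(-96, -311)), Function('q')(-380, 485)), -1)) = Mul(Add(202178, Mul(2, Pow(166, 2))), Pow(Add(Add(235, Mul(-96, -311)), Add(72, Mul(8, -380))), -1)) = Mul(Add(202178, Mul(2, 27556)), Pow(Add(Add(235, 29856), Add(72, -3040)), -1)) = Mul(Add(202178, 55112), Pow(Add(30091, -2968), -1)) = Mul(257290, Pow(27123, -1)) = Mul(257290, Rational(1, 27123)) = Rational(257290, 27123)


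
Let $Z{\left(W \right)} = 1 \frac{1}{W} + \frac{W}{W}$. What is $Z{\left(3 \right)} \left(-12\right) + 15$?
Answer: $-1$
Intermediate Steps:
$Z{\left(W \right)} = 1 + \frac{1}{W}$ ($Z{\left(W \right)} = \frac{1}{W} + 1 = 1 + \frac{1}{W}$)
$Z{\left(3 \right)} \left(-12\right) + 15 = \frac{1 + 3}{3} \left(-12\right) + 15 = \frac{1}{3} \cdot 4 \left(-12\right) + 15 = \frac{4}{3} \left(-12\right) + 15 = -16 + 15 = -1$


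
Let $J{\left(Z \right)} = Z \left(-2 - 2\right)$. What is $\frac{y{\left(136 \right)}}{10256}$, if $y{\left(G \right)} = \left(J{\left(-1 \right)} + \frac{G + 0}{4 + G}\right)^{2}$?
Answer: $\frac{7569}{3140900} \approx 0.0024098$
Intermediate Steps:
$J{\left(Z \right)} = - 4 Z$ ($J{\left(Z \right)} = Z \left(-4\right) = - 4 Z$)
$y{\left(G \right)} = \left(4 + \frac{G}{4 + G}\right)^{2}$ ($y{\left(G \right)} = \left(\left(-4\right) \left(-1\right) + \frac{G + 0}{4 + G}\right)^{2} = \left(4 + \frac{G}{4 + G}\right)^{2}$)
$\frac{y{\left(136 \right)}}{10256} = \frac{\frac{1}{\left(4 + 136\right)^{2}} \left(16 + 5 \cdot 136\right)^{2}}{10256} = \frac{\left(16 + 680\right)^{2}}{19600} \cdot \frac{1}{10256} = \frac{696^{2}}{19600} \cdot \frac{1}{10256} = \frac{1}{19600} \cdot 484416 \cdot \frac{1}{10256} = \frac{30276}{1225} \cdot \frac{1}{10256} = \frac{7569}{3140900}$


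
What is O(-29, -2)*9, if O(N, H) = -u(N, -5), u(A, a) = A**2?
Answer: -7569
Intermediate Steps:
O(N, H) = -N**2
O(-29, -2)*9 = -1*(-29)**2*9 = -1*841*9 = -841*9 = -7569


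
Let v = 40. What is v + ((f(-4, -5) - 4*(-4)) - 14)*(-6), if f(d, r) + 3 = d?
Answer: 70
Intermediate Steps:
f(d, r) = -3 + d
v + ((f(-4, -5) - 4*(-4)) - 14)*(-6) = 40 + (((-3 - 4) - 4*(-4)) - 14)*(-6) = 40 + ((-7 + 16) - 14)*(-6) = 40 + (9 - 14)*(-6) = 40 - 5*(-6) = 40 + 30 = 70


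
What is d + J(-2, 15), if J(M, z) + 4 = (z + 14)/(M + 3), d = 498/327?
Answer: 2891/109 ≈ 26.523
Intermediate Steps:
d = 166/109 (d = 498*(1/327) = 166/109 ≈ 1.5229)
J(M, z) = -4 + (14 + z)/(3 + M) (J(M, z) = -4 + (z + 14)/(M + 3) = -4 + (14 + z)/(3 + M))
d + J(-2, 15) = 166/109 + (2 + 15 - 4*(-2))/(3 - 2) = 166/109 + (2 + 15 + 8)/1 = 166/109 + 1*25 = 166/109 + 25 = 2891/109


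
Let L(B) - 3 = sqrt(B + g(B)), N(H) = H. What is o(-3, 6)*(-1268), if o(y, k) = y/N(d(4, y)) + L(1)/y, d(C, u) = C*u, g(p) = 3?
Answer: 5389/3 ≈ 1796.3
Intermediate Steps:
L(B) = 3 + sqrt(3 + B) (L(B) = 3 + sqrt(B + 3) = 3 + sqrt(3 + B))
o(y, k) = 1/4 + 5/y (o(y, k) = y/((4*y)) + (3 + sqrt(3 + 1))/y = y*(1/(4*y)) + (3 + sqrt(4))/y = 1/4 + (3 + 2)/y = 1/4 + 5/y)
o(-3, 6)*(-1268) = ((1/4)*(20 - 3)/(-3))*(-1268) = ((1/4)*(-1/3)*17)*(-1268) = -17/12*(-1268) = 5389/3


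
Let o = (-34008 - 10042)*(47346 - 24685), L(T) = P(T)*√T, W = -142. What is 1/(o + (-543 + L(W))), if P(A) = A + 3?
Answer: I/(-998217593*I + 139*√142) ≈ -1.0018e-9 + 1.6623e-15*I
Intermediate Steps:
P(A) = 3 + A
L(T) = √T*(3 + T) (L(T) = (3 + T)*√T = √T*(3 + T))
o = -998217050 (o = -44050*22661 = -998217050)
1/(o + (-543 + L(W))) = 1/(-998217050 + (-543 + √(-142)*(3 - 142))) = 1/(-998217050 + (-543 + (I*√142)*(-139))) = 1/(-998217050 + (-543 - 139*I*√142)) = 1/(-998217593 - 139*I*√142)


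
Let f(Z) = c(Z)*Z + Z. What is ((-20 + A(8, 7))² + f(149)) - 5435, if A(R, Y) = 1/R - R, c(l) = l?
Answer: 1132289/64 ≈ 17692.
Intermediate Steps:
f(Z) = Z + Z² (f(Z) = Z*Z + Z = Z² + Z = Z + Z²)
((-20 + A(8, 7))² + f(149)) - 5435 = ((-20 + (1/8 - 1*8))² + 149*(1 + 149)) - 5435 = ((-20 + (⅛ - 8))² + 149*150) - 5435 = ((-20 - 63/8)² + 22350) - 5435 = ((-223/8)² + 22350) - 5435 = (49729/64 + 22350) - 5435 = 1480129/64 - 5435 = 1132289/64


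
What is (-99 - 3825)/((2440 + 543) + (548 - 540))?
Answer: -1308/997 ≈ -1.3119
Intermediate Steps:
(-99 - 3825)/((2440 + 543) + (548 - 540)) = -3924/(2983 + 8) = -3924/2991 = -3924*1/2991 = -1308/997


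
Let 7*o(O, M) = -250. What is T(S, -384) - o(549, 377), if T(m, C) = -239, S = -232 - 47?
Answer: -1423/7 ≈ -203.29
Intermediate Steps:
S = -279
o(O, M) = -250/7 (o(O, M) = (1/7)*(-250) = -250/7)
T(S, -384) - o(549, 377) = -239 - 1*(-250/7) = -239 + 250/7 = -1423/7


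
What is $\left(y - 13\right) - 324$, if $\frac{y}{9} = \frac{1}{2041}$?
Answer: $- \frac{687808}{2041} \approx -337.0$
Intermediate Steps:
$y = \frac{9}{2041} \approx 0.0044096$
$\left(y - 13\right) - 324 = \left(\frac{9}{2041} - 13\right) - 324 = - \frac{26524}{2041} - 324 = - \frac{687808}{2041}$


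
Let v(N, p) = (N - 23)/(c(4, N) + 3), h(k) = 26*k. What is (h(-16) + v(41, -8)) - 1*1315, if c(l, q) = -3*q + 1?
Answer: -206007/119 ≈ -1731.2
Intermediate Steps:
c(l, q) = 1 - 3*q
v(N, p) = (-23 + N)/(4 - 3*N) (v(N, p) = (N - 23)/((1 - 3*N) + 3) = (-23 + N)/(4 - 3*N))
(h(-16) + v(41, -8)) - 1*1315 = (26*(-16) + (23 - 1*41)/(-4 + 3*41)) - 1*1315 = (-416 + (23 - 41)/(-4 + 123)) - 1315 = (-416 - 18/119) - 1315 = -49522/119 - 1315 = -206007/119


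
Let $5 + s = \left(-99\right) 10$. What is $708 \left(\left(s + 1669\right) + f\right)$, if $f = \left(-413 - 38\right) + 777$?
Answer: $708000$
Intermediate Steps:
$s = -995$ ($s = -5 - 990 = -995$)
$f = 326$ ($f = -451 + 777 = 326$)
$708 \left(\left(s + 1669\right) + f\right) = 708 \left(\left(-995 + 1669\right) + 326\right) = 708 \left(674 + 326\right) = 708 \cdot 1000 = 708000$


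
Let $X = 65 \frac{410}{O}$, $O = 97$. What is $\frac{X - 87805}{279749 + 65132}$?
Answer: $- \frac{8490435}{33453457} \approx -0.2538$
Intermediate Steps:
$X = \frac{26650}{97}$ ($X = 65 \cdot \frac{410}{97} = \frac{26650}{97} \approx 274.74$)
$\frac{X - 87805}{279749 + 65132} = \frac{\frac{26650}{97} - 87805}{279749 + 65132} = - \frac{8490435}{97 \cdot 344881} = \left(- \frac{8490435}{97}\right) \frac{1}{344881} = - \frac{8490435}{33453457}$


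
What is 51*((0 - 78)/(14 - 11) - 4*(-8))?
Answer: 306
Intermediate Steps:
51*((0 - 78)/(14 - 11) - 4*(-8)) = 51*(-78/3 + 32) = 51*(-78*⅓ + 32) = 51*(-26 + 32) = 51*6 = 306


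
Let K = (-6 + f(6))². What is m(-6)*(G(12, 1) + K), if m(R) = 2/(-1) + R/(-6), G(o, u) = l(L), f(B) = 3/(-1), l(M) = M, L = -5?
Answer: -76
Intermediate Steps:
f(B) = -3 (f(B) = 3*(-1) = -3)
G(o, u) = -5
m(R) = -2 - R/6 (m(R) = 2*(-1) + R*(-⅙) = -2 - R/6)
K = 81 (K = (-6 - 3)² = (-9)² = 81)
m(-6)*(G(12, 1) + K) = (-2 - ⅙*(-6))*(-5 + 81) = (-2 + 1)*76 = -1*76 = -76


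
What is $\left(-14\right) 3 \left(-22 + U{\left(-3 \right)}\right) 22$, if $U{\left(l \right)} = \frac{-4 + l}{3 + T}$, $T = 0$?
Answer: $22484$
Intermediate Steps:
$U{\left(l \right)} = - \frac{4}{3} + \frac{l}{3}$ ($U{\left(l \right)} = \frac{-4 + l}{3 + 0} = \frac{-4 + l}{3} = \left(-4 + l\right) \frac{1}{3} = - \frac{4}{3} + \frac{l}{3}$)
$\left(-14\right) 3 \left(-22 + U{\left(-3 \right)}\right) 22 = \left(-14\right) 3 \left(-22 + \left(- \frac{4}{3} + \frac{1}{3} \left(-3\right)\right)\right) 22 = - 42 \left(-22 - \frac{7}{3}\right) 22 = \left(-42\right) \left(- \frac{73}{3}\right) 22 = 1022 \cdot 22 = 22484$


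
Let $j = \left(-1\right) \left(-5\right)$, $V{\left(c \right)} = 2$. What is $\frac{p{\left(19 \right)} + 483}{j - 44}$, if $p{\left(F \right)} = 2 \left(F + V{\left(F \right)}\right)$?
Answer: $- \frac{175}{13} \approx -13.462$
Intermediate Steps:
$p{\left(F \right)} = 4 + 2 F$ ($p{\left(F \right)} = 2 \left(F + 2\right) = 2 \left(2 + F\right) = 4 + 2 F$)
$j = 5$
$\frac{p{\left(19 \right)} + 483}{j - 44} = \frac{\left(4 + 2 \cdot 19\right) + 483}{5 - 44} = \frac{\left(4 + 38\right) + 483}{-39} = \left(42 + 483\right) \left(- \frac{1}{39}\right) = 525 \left(- \frac{1}{39}\right) = - \frac{175}{13}$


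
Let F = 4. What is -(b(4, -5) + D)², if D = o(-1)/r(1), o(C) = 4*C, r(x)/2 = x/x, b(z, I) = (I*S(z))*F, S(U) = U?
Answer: -6724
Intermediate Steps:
b(z, I) = 4*I*z (b(z, I) = (I*z)*4 = 4*I*z)
r(x) = 2 (r(x) = 2*(x/x) = 2*1 = 2)
D = -2 (D = (4*(-1))/2 = -4*½ = -2)
-(b(4, -5) + D)² = -(4*(-5)*4 - 2)² = -(-80 - 2)² = -1*(-82)² = -1*6724 = -6724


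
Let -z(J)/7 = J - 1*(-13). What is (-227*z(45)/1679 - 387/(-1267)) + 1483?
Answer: 3272194546/2127293 ≈ 1538.2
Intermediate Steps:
z(J) = -91 - 7*J (z(J) = -7*(J - 1*(-13)) = -7*(J + 13) = -7*(13 + J) = -91 - 7*J)
(-227*z(45)/1679 - 387/(-1267)) + 1483 = (-227/(1679/(-91 - 7*45)) - 387/(-1267)) + 1483 = (-227/(1679/(-91 - 315)) - 387*(-1/1267)) + 1483 = (-227/(1679/(-406)) + 387/1267) + 1483 = (-227/(1679*(-1/406)) + 387/1267) + 1483 = (-227/(-1679/406) + 387/1267) + 1483 = (-227*(-406/1679) + 387/1267) + 1483 = (92162/1679 + 387/1267) + 1483 = 117419027/2127293 + 1483 = 3272194546/2127293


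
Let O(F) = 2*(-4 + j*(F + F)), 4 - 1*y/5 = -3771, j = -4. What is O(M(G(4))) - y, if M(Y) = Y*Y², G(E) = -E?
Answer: -17859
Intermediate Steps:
y = 18875 (y = 20 - 5*(-3771) = 20 + 18855 = 18875)
M(Y) = Y³
O(F) = -8 - 16*F (O(F) = 2*(-4 - 4*(F + F)) = 2*(-4 - 8*F) = -8 - 16*F)
O(M(G(4))) - y = (-8 - 16*(-1*4)³) - 1*18875 = (-8 - 16*(-4)³) - 18875 = (-8 - 16*(-64)) - 18875 = (-8 + 1024) - 18875 = 1016 - 18875 = -17859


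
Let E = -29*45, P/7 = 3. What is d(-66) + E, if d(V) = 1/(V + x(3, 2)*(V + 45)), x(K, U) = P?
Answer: -661636/507 ≈ -1305.0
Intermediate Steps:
P = 21 (P = 7*3 = 21)
x(K, U) = 21
d(V) = 1/(945 + 22*V) (d(V) = 1/(V + 21*(V + 45)) = 1/(V + 21*(45 + V)) = 1/(V + (945 + 21*V)) = 1/(945 + 22*V))
E = -1305
d(-66) + E = 1/(945 + 22*(-66)) - 1305 = 1/(945 - 1452) - 1305 = 1/(-507) - 1305 = -1/507 - 1305 = -661636/507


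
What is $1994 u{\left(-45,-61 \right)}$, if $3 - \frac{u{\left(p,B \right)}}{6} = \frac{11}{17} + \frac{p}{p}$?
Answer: $\frac{275172}{17} \approx 16187.0$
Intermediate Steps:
$u{\left(p,B \right)} = \frac{138}{17}$ ($u{\left(p,B \right)} = 18 - 6 \left(\frac{11}{17} + \frac{p}{p}\right) = 18 - 6 \left(11 \cdot \frac{1}{17} + 1\right) = 18 - 6 \left(\frac{11}{17} + 1\right) = 18 - \frac{168}{17} = \frac{138}{17}$)
$1994 u{\left(-45,-61 \right)} = 1994 \cdot \frac{138}{17} = \frac{275172}{17}$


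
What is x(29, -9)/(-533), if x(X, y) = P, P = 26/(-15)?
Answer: 2/615 ≈ 0.0032520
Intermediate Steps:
P = -26/15 (P = 26*(-1/15) = -26/15 ≈ -1.7333)
x(X, y) = -26/15
x(29, -9)/(-533) = -26/15/(-533) = -26/15*(-1/533) = 2/615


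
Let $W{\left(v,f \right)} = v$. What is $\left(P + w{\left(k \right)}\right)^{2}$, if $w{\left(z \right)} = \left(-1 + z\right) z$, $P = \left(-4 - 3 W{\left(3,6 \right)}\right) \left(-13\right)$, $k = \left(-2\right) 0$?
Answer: $28561$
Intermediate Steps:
$k = 0$
$P = 169$ ($P = \left(-4 - 9\right) \left(-13\right) = \left(-13\right) \left(-13\right) = 169$)
$w{\left(z \right)} = z \left(-1 + z\right)$
$\left(P + w{\left(k \right)}\right)^{2} = \left(169 + 0 \left(-1 + 0\right)\right)^{2} = \left(169 + 0 \left(-1\right)\right)^{2} = \left(169 + 0\right)^{2} = 169^{2} = 28561$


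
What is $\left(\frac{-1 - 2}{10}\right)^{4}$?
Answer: $\frac{81}{10000} \approx 0.0081$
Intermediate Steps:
$\left(\frac{-1 - 2}{10}\right)^{4} = \left(\left(-1 - 2\right) \frac{1}{10}\right)^{4} = \left(\left(-3\right) \frac{1}{10}\right)^{4} = \left(- \frac{3}{10}\right)^{4} = \frac{81}{10000}$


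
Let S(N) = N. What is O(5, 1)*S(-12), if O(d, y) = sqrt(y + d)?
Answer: -12*sqrt(6) ≈ -29.394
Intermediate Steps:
O(d, y) = sqrt(d + y)
O(5, 1)*S(-12) = sqrt(5 + 1)*(-12) = sqrt(6)*(-12) = -12*sqrt(6)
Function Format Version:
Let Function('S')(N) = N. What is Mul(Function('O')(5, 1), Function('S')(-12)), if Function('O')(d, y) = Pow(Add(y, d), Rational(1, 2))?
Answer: Mul(-12, Pow(6, Rational(1, 2))) ≈ -29.394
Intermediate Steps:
Function('O')(d, y) = Pow(Add(d, y), Rational(1, 2))
Mul(Function('O')(5, 1), Function('S')(-12)) = Mul(Pow(Add(5, 1), Rational(1, 2)), -12) = Mul(Pow(6, Rational(1, 2)), -12) = Mul(-12, Pow(6, Rational(1, 2)))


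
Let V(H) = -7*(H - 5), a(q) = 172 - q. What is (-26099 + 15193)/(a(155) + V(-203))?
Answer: -10906/1473 ≈ -7.4039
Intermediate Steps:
V(H) = 35 - 7*H (V(H) = -7*(-5 + H) = 35 - 7*H)
(-26099 + 15193)/(a(155) + V(-203)) = (-26099 + 15193)/((172 - 1*155) + (35 - 7*(-203))) = -10906/((172 - 155) + (35 + 1421)) = -10906/(17 + 1456) = -10906/1473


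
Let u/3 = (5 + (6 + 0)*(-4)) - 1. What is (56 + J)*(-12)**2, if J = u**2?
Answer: 526464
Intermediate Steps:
u = -60 (u = 3*((5 + (6 + 0)*(-4)) - 1) = 3*((5 + 6*(-4)) - 1) = 3*((5 - 24) - 1) = 3*(-19 - 1) = 3*(-20) = -60)
J = 3600 (J = (-60)**2 = 3600)
(56 + J)*(-12)**2 = (56 + 3600)*(-12)**2 = 3656*144 = 526464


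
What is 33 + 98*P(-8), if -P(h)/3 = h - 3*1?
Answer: 3267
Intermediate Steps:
P(h) = 9 - 3*h (P(h) = -3*(h - 3*1) = -3*(h - 3) = -3*(-3 + h) = 9 - 3*h)
33 + 98*P(-8) = 33 + 98*(9 - 3*(-8)) = 33 + 98*(9 + 24) = 33 + 98*33 = 33 + 3234 = 3267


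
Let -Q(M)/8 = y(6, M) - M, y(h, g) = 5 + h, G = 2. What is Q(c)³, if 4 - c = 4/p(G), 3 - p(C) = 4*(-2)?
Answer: -272097792/1331 ≈ -2.0443e+5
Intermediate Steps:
p(C) = 11 (p(C) = 3 - 4*(-2) = 3 - 1*(-8) = 3 + 8 = 11)
c = 40/11 (c = 4 - 4/11 = 40/11 ≈ 3.6364)
Q(M) = -88 + 8*M (Q(M) = -8*((5 + 6) - M) = -8*(11 - M) = -88 + 8*M)
Q(c)³ = (-88 + 8*(40/11))³ = (-88 + 320/11)³ = (-648/11)³ = -272097792/1331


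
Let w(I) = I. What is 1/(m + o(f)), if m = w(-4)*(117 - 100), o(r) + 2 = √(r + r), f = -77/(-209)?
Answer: -95/6649 - √266/93086 ≈ -0.014463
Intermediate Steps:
f = 7/19 (f = -77*(-1/209) = 7/19 ≈ 0.36842)
o(r) = -2 + √2*√r (o(r) = -2 + √(r + r) = -2 + √(2*r) = -2 + √2*√r)
m = -68 (m = -4*(117 - 100) = -4*17 = -68)
1/(m + o(f)) = 1/(-68 + (-2 + √2*√(7/19))) = 1/(-68 + (-2 + √2*(√133/19))) = 1/(-68 + (-2 + √266/19)) = 1/(-70 + √266/19)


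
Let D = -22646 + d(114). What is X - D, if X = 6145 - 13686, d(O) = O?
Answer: 14991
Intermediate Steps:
X = -7541
D = -22532 (D = -22646 + 114 = -22532)
X - D = -7541 - 1*(-22532) = -7541 + 22532 = 14991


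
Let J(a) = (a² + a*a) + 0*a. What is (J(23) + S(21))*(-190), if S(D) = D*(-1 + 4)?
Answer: -212990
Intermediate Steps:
J(a) = 2*a² (J(a) = (a² + a²) + 0 = 2*a² + 0 = 2*a²)
S(D) = 3*D (S(D) = D*3 = 3*D)
(J(23) + S(21))*(-190) = (2*23² + 3*21)*(-190) = (2*529 + 63)*(-190) = (1058 + 63)*(-190) = 1121*(-190) = -212990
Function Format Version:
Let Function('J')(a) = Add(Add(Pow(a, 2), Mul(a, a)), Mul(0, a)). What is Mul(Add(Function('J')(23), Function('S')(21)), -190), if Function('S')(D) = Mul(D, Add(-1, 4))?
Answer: -212990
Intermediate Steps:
Function('J')(a) = Mul(2, Pow(a, 2)) (Function('J')(a) = Add(Add(Pow(a, 2), Pow(a, 2)), 0) = Add(Mul(2, Pow(a, 2)), 0) = Mul(2, Pow(a, 2)))
Function('S')(D) = Mul(3, D) (Function('S')(D) = Mul(D, 3) = Mul(3, D))
Mul(Add(Function('J')(23), Function('S')(21)), -190) = Mul(Add(Mul(2, Pow(23, 2)), Mul(3, 21)), -190) = Mul(Add(Mul(2, 529), 63), -190) = Mul(Add(1058, 63), -190) = Mul(1121, -190) = -212990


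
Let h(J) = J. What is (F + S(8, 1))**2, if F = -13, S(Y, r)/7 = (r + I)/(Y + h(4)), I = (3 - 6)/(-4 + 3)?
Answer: 1024/9 ≈ 113.78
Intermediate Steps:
I = 3 (I = -3/(-1) = -3*(-1) = 3)
S(Y, r) = 7*(3 + r)/(4 + Y) (S(Y, r) = 7*((r + 3)/(Y + 4)) = 7*((3 + r)/(4 + Y)) = 7*(3 + r)/(4 + Y))
(F + S(8, 1))**2 = (-13 + 7*(3 + 1)/(4 + 8))**2 = (-13 + 7*4/12)**2 = (-13 + 7*(1/12)*4)**2 = (-13 + 7/3)**2 = (-32/3)**2 = 1024/9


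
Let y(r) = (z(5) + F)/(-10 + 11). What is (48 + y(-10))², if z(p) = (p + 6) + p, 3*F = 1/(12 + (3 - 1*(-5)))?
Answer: 14753281/3600 ≈ 4098.1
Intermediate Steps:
F = 1/60 (F = 1/(3*(12 + (3 - 1*(-5)))) = 1/(3*(12 + (3 + 5))) = 1/(3*(12 + 8)) = (⅓)/20 = (⅓)*(1/20) = 1/60 ≈ 0.016667)
z(p) = 6 + 2*p (z(p) = (6 + p) + p = 6 + 2*p)
y(r) = 961/60 (y(r) = ((6 + 2*5) + 1/60)/(-10 + 11) = ((6 + 10) + 1/60)/1 = (16 + 1/60)*1 = (961/60)*1 = 961/60)
(48 + y(-10))² = (48 + 961/60)² = (3841/60)² = 14753281/3600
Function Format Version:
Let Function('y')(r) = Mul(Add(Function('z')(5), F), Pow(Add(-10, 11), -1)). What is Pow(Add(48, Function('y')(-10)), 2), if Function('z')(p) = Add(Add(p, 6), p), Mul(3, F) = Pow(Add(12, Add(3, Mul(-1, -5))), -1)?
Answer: Rational(14753281, 3600) ≈ 4098.1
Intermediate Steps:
F = Rational(1, 60) (F = Mul(Rational(1, 3), Pow(Add(12, Add(3, Mul(-1, -5))), -1)) = Mul(Rational(1, 3), Pow(Add(12, Add(3, 5)), -1)) = Mul(Rational(1, 3), Pow(Add(12, 8), -1)) = Mul(Rational(1, 3), Pow(20, -1)) = Mul(Rational(1, 3), Rational(1, 20)) = Rational(1, 60) ≈ 0.016667)
Function('z')(p) = Add(6, Mul(2, p)) (Function('z')(p) = Add(Add(6, p), p) = Add(6, Mul(2, p)))
Function('y')(r) = Rational(961, 60) (Function('y')(r) = Mul(Add(Add(6, Mul(2, 5)), Rational(1, 60)), Pow(Add(-10, 11), -1)) = Mul(Add(Add(6, 10), Rational(1, 60)), Pow(1, -1)) = Mul(Add(16, Rational(1, 60)), 1) = Mul(Rational(961, 60), 1) = Rational(961, 60))
Pow(Add(48, Function('y')(-10)), 2) = Pow(Add(48, Rational(961, 60)), 2) = Pow(Rational(3841, 60), 2) = Rational(14753281, 3600)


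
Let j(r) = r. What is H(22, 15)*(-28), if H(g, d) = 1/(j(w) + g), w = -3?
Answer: -28/19 ≈ -1.4737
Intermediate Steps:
H(g, d) = 1/(-3 + g)
H(22, 15)*(-28) = -28/(-3 + 22) = -28/19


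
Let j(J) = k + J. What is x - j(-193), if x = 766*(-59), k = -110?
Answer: -44891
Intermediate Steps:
j(J) = -110 + J
x = -45194
x - j(-193) = -45194 - (-110 - 193) = -45194 - 1*(-303) = -45194 + 303 = -44891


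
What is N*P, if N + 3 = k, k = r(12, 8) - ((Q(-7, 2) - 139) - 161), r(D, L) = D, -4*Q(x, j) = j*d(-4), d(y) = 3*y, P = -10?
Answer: -3030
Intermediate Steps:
Q(x, j) = 3*j (Q(x, j) = -j*3*(-4)/4 = -j*(-12)/4 = -(-3)*j = 3*j)
k = 306 (k = 12 - ((3*2 - 139) - 161) = 12 - ((6 - 139) - 161) = 12 - (-133 - 161) = 12 - 1*(-294) = 12 + 294 = 306)
N = 303 (N = -3 + 306 = 303)
N*P = 303*(-10) = -3030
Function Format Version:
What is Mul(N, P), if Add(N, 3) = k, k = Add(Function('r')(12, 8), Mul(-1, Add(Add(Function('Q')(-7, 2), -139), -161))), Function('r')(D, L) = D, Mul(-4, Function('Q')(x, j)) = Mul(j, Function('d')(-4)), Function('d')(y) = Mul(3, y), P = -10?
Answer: -3030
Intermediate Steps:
Function('Q')(x, j) = Mul(3, j) (Function('Q')(x, j) = Mul(Rational(-1, 4), Mul(j, Mul(3, -4))) = Mul(Rational(-1, 4), Mul(j, -12)) = Mul(Rational(-1, 4), Mul(-12, j)) = Mul(3, j))
k = 306 (k = Add(12, Mul(-1, Add(Add(Mul(3, 2), -139), -161))) = Add(12, Mul(-1, Add(Add(6, -139), -161))) = Add(12, Mul(-1, Add(-133, -161))) = Add(12, Mul(-1, -294)) = Add(12, 294) = 306)
N = 303 (N = Add(-3, 306) = 303)
Mul(N, P) = Mul(303, -10) = -3030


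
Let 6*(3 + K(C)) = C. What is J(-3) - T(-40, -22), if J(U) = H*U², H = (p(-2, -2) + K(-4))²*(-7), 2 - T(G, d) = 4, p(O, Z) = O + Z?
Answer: -3701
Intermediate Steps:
T(G, d) = -2 (T(G, d) = 2 - 1*4 = 2 - 4 = -2)
K(C) = -3 + C/6
H = -3703/9 (H = ((-2 - 2) + (-3 + (⅙)*(-4)))²*(-7) = (-4 + (-3 - ⅔))²*(-7) = (-4 - 11/3)²*(-7) = (-23/3)²*(-7) = (529/9)*(-7) = -3703/9 ≈ -411.44)
J(U) = -3703*U²/9
J(-3) - T(-40, -22) = -3703/9*(-3)² - 1*(-2) = -3703/9*9 + 2 = -3703 + 2 = -3701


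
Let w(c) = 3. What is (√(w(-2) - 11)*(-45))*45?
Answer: -4050*I*√2 ≈ -5727.6*I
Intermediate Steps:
(√(w(-2) - 11)*(-45))*45 = (√(3 - 11)*(-45))*45 = (√(-8)*(-45))*45 = ((2*I*√2)*(-45))*45 = -90*I*√2*45 = -4050*I*√2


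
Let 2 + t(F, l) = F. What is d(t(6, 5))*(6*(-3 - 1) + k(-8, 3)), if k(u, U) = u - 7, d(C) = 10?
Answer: -390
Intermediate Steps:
t(F, l) = -2 + F
k(u, U) = -7 + u
d(t(6, 5))*(6*(-3 - 1) + k(-8, 3)) = 10*(6*(-3 - 1) + (-7 - 8)) = 10*(6*(-4) - 15) = 10*(-24 - 15) = 10*(-39) = -390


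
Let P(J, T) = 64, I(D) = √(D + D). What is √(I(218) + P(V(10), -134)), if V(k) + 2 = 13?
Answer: √(64 + 2*√109) ≈ 9.2131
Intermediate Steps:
V(k) = 11 (V(k) = -2 + 13 = 11)
I(D) = √2*√D (I(D) = √(2*D) = √2*√D)
√(I(218) + P(V(10), -134)) = √(√2*√218 + 64) = √(2*√109 + 64) = √(64 + 2*√109)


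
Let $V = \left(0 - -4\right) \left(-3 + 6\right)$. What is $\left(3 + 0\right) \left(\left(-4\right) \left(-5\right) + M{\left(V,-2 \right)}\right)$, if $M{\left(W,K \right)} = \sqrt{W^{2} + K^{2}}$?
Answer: $60 + 6 \sqrt{37} \approx 96.497$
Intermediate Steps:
$V = 12$ ($V = \left(0 + 4\right) 3 = 4 \cdot 3 = 12$)
$M{\left(W,K \right)} = \sqrt{K^{2} + W^{2}}$
$\left(3 + 0\right) \left(\left(-4\right) \left(-5\right) + M{\left(V,-2 \right)}\right) = \left(3 + 0\right) \left(\left(-4\right) \left(-5\right) + \sqrt{\left(-2\right)^{2} + 12^{2}}\right) = 3 \left(20 + \sqrt{4 + 144}\right) = 3 \left(20 + \sqrt{148}\right) = 3 \left(20 + 2 \sqrt{37}\right) = 60 + 6 \sqrt{37}$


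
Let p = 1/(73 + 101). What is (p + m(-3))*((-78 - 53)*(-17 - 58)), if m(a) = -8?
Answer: -4555525/58 ≈ -78544.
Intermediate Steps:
p = 1/174 ≈ 0.0057471
(p + m(-3))*((-78 - 53)*(-17 - 58)) = (1/174 - 8)*((-78 - 53)*(-17 - 58)) = -(-182221)*(-75)/174 = -1391/174*9825 = -4555525/58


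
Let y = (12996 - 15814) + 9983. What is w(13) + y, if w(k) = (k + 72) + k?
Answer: 7263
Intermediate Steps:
y = 7165 (y = -2818 + 9983 = 7165)
w(k) = 72 + 2*k (w(k) = (72 + k) + k = 72 + 2*k)
w(13) + y = (72 + 2*13) + 7165 = (72 + 26) + 7165 = 98 + 7165 = 7263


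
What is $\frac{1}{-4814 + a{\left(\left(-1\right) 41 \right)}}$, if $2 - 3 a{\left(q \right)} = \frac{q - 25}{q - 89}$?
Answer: $- \frac{195}{938633} \approx -0.00020775$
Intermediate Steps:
$a{\left(q \right)} = \frac{2}{3} - \frac{-25 + q}{3 \left(-89 + q\right)}$ ($a{\left(q \right)} = \frac{2}{3} - \frac{\left(q - 25\right) \frac{1}{q - 89}}{3} = \frac{2}{3} - \frac{\left(-25 + q\right) \frac{1}{-89 + q}}{3} = \frac{2}{3} - \frac{\frac{1}{-89 + q} \left(-25 + q\right)}{3} = \frac{2}{3} - \frac{-25 + q}{3 \left(-89 + q\right)}$)
$\frac{1}{-4814 + a{\left(\left(-1\right) 41 \right)}} = \frac{1}{-4814 + \frac{-153 - 41}{3 \left(-89 - 41\right)}} = \frac{1}{-4814 + \frac{1}{3} \frac{1}{-130} \left(-194\right)} = \frac{1}{-4814 + \frac{1}{3} \left(- \frac{1}{130}\right) \left(-194\right)} = \frac{1}{-4814 + \frac{97}{195}} = \frac{1}{- \frac{938633}{195}} = - \frac{195}{938633}$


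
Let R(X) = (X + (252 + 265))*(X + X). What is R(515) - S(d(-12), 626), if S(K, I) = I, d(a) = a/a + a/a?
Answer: 1062334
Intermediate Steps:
d(a) = 2 (d(a) = 1 + 1 = 2)
R(X) = 2*X*(517 + X) (R(X) = (X + 517)*(2*X) = (517 + X)*(2*X) = 2*X*(517 + X))
R(515) - S(d(-12), 626) = 2*515*(517 + 515) - 1*626 = 2*515*1032 - 626 = 1062960 - 626 = 1062334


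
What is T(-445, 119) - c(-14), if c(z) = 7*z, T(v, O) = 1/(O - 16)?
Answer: 10095/103 ≈ 98.010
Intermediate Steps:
T(v, O) = 1/(-16 + O)
T(-445, 119) - c(-14) = 1/(-16 + 119) - 7*(-14) = 1/103 - 1*(-98) = 1/103 + 98 = 10095/103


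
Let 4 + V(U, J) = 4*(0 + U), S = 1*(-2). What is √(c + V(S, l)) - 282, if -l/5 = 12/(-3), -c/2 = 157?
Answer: -282 + I*√326 ≈ -282.0 + 18.055*I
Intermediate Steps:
c = -314 (c = -2*157 = -314)
l = 20 (l = -60/(-3) = -60*(-1)/3 = -5*(-4) = 20)
S = -2
V(U, J) = -4 + 4*U (V(U, J) = -4 + 4*(0 + U) = -4 + 4*U)
√(c + V(S, l)) - 282 = √(-314 + (-4 + 4*(-2))) - 282 = √(-314 + (-4 - 8)) - 282 = √(-314 - 12) - 282 = √(-326) - 282 = I*√326 - 282 = -282 + I*√326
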